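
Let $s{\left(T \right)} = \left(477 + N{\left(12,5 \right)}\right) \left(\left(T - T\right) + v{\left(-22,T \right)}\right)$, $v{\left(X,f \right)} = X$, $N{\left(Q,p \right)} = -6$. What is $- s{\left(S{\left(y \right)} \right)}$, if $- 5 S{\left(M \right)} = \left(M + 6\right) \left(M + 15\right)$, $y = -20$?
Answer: $10362$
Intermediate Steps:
$S{\left(M \right)} = - \frac{\left(6 + M\right) \left(15 + M\right)}{5}$ ($S{\left(M \right)} = - \frac{\left(M + 6\right) \left(M + 15\right)}{5} = - \frac{\left(6 + M\right) \left(15 + M\right)}{5}$)
$s{\left(T \right)} = -10362$ ($s{\left(T \right)} = \left(477 - 6\right) \left(\left(T - T\right) - 22\right) = 471 \left(0 - 22\right) = 471 \left(-22\right) = -10362$)
$- s{\left(S{\left(y \right)} \right)} = \left(-1\right) \left(-10362\right) = 10362$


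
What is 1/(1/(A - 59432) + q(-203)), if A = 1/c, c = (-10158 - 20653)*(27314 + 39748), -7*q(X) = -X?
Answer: -122801208463825/3561237111698207 ≈ -0.034483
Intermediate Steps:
q(X) = X/7 (q(X) = -(-1)*X/7 = X/7)
c = -2066247282 (c = -30811*67062 = -2066247282)
A = -1/2066247282 (A = 1/(-2066247282) = -1/2066247282 ≈ -4.8397e-10)
1/(1/(A - 59432) + q(-203)) = 1/(1/(-1/2066247282 - 59432) + (⅐)*(-203)) = 1/(1/(-122801208463825/2066247282) - 29) = 1/(-2066247282/122801208463825 - 29) = 1/(-3561237111698207/122801208463825) = -122801208463825/3561237111698207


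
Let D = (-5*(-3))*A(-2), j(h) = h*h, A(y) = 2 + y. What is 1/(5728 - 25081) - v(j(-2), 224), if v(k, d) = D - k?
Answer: 77411/19353 ≈ 3.9999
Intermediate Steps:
j(h) = h**2
D = 0 (D = (-5*(-3))*(2 - 2) = 15*0 = 0)
v(k, d) = -k (v(k, d) = 0 - k = -k)
1/(5728 - 25081) - v(j(-2), 224) = 1/(5728 - 25081) - (-1)*(-2)**2 = 1/(-19353) - (-1)*4 = -1/19353 - 1*(-4) = -1/19353 + 4 = 77411/19353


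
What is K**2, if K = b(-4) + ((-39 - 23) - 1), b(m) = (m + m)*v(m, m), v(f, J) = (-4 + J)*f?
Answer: 101761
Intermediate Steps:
v(f, J) = f*(-4 + J)
b(m) = 2*m**2*(-4 + m) (b(m) = (m + m)*(m*(-4 + m)) = (2*m)*(m*(-4 + m)) = 2*m**2*(-4 + m))
K = -319 (K = 2*(-4)**2*(-4 - 4) + ((-39 - 23) - 1) = 2*16*(-8) + (-62 - 1) = -256 - 63 = -319)
K**2 = (-319)**2 = 101761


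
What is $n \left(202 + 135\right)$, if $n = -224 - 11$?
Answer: $-79195$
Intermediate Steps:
$n = -235$ ($n = -224 - 11 = -235$)
$n \left(202 + 135\right) = - 235 \left(202 + 135\right) = \left(-235\right) 337 = -79195$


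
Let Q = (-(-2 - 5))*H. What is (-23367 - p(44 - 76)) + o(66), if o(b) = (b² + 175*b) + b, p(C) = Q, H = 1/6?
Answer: -44377/6 ≈ -7396.2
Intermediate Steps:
H = ⅙ (H = 1*(⅙) = ⅙ ≈ 0.16667)
Q = 7/6 (Q = -(-2 - 5)*(⅙) = -1*(-7)*(⅙) = 7*(⅙) = 7/6 ≈ 1.1667)
p(C) = 7/6
o(b) = b² + 176*b
(-23367 - p(44 - 76)) + o(66) = (-23367 - 1*7/6) + 66*(176 + 66) = (-23367 - 7/6) + 66*242 = -140209/6 + 15972 = -44377/6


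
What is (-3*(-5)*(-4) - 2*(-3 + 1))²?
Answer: 3136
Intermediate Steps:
(-3*(-5)*(-4) - 2*(-3 + 1))² = (15*(-4) - 2*(-2))² = (-60 + 4)² = (-56)² = 3136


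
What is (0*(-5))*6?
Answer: 0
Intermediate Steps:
(0*(-5))*6 = 0*6 = 0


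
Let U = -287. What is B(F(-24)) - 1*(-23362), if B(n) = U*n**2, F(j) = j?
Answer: -141950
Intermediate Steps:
B(n) = -287*n**2
B(F(-24)) - 1*(-23362) = -287*(-24)**2 - 1*(-23362) = -287*576 + 23362 = -165312 + 23362 = -141950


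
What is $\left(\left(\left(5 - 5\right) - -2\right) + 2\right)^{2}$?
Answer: $16$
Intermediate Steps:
$\left(\left(\left(5 - 5\right) - -2\right) + 2\right)^{2} = \left(\left(\left(5 - 5\right) + 2\right) + 2\right)^{2} = \left(\left(0 + 2\right) + 2\right)^{2} = \left(2 + 2\right)^{2} = 4^{2} = 16$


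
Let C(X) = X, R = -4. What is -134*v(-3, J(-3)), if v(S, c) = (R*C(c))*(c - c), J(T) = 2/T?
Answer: 0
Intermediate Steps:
v(S, c) = 0 (v(S, c) = (-4*c)*(c - c) = -4*c*0 = 0)
-134*v(-3, J(-3)) = -134*0 = 0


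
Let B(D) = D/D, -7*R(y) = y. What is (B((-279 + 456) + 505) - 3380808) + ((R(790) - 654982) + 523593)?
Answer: -24586162/7 ≈ -3.5123e+6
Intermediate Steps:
R(y) = -y/7
B(D) = 1
(B((-279 + 456) + 505) - 3380808) + ((R(790) - 654982) + 523593) = (1 - 3380808) + ((-⅐*790 - 654982) + 523593) = -3380807 + ((-790/7 - 654982) + 523593) = -3380807 + (-4585664/7 + 523593) = -3380807 - 920513/7 = -24586162/7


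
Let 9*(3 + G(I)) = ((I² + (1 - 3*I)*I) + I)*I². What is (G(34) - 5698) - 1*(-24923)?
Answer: -807022/3 ≈ -2.6901e+5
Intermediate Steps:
G(I) = -3 + I²*(I + I² + I*(1 - 3*I))/9 (G(I) = -3 + (((I² + (1 - 3*I)*I) + I)*I²)/9 = -3 + (((I² + I*(1 - 3*I)) + I)*I²)/9 = -3 + ((I + I² + I*(1 - 3*I))*I²)/9 = -3 + (I²*(I + I² + I*(1 - 3*I)))/9 = -3 + I²*(I + I² + I*(1 - 3*I))/9)
(G(34) - 5698) - 1*(-24923) = ((-3 - 2/9*34⁴ + (2/9)*34³) - 5698) - 1*(-24923) = ((-3 - 2/9*1336336 + (2/9)*39304) - 5698) + 24923 = ((-3 - 2672672/9 + 78608/9) - 5698) + 24923 = (-864697/3 - 5698) + 24923 = -881791/3 + 24923 = -807022/3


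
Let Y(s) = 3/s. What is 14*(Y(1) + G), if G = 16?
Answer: 266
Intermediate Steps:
14*(Y(1) + G) = 14*(3/1 + 16) = 14*(3*1 + 16) = 14*(3 + 16) = 14*19 = 266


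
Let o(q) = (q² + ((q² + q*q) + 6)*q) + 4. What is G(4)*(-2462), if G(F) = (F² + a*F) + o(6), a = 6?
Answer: -1349176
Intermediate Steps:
o(q) = 4 + q² + q*(6 + 2*q²) (o(q) = (q² + ((q² + q²) + 6)*q) + 4 = (q² + (2*q² + 6)*q) + 4 = (q² + (6 + 2*q²)*q) + 4 = (q² + q*(6 + 2*q²)) + 4 = 4 + q² + q*(6 + 2*q²))
G(F) = 508 + F² + 6*F (G(F) = (F² + 6*F) + (4 + 6² + 2*6³ + 6*6) = (F² + 6*F) + (4 + 36 + 2*216 + 36) = (F² + 6*F) + (4 + 36 + 432 + 36) = (F² + 6*F) + 508 = 508 + F² + 6*F)
G(4)*(-2462) = (508 + 4² + 6*4)*(-2462) = (508 + 16 + 24)*(-2462) = 548*(-2462) = -1349176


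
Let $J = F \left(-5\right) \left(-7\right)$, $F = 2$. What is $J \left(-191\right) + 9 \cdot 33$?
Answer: $-13073$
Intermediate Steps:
$J = 70$ ($J = 2 \left(-5\right) \left(-7\right) = \left(-10\right) \left(-7\right) = 70$)
$J \left(-191\right) + 9 \cdot 33 = 70 \left(-191\right) + 9 \cdot 33 = -13370 + 297 = -13073$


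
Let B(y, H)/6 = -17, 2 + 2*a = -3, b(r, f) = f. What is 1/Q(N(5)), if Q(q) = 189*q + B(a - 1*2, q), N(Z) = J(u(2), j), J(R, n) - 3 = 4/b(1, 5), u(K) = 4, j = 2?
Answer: 5/3081 ≈ 0.0016229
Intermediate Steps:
a = -5/2 (a = -1 + (½)*(-3) = -1 - 3/2 = -5/2 ≈ -2.5000)
J(R, n) = 19/5 (J(R, n) = 3 + 4/5 = 3 + 4*(⅕) = 3 + ⅘ = 19/5)
B(y, H) = -102 (B(y, H) = 6*(-17) = -102)
N(Z) = 19/5
Q(q) = -102 + 189*q (Q(q) = 189*q - 102 = -102 + 189*q)
1/Q(N(5)) = 1/(-102 + 189*(19/5)) = 1/(-102 + 3591/5) = 1/(3081/5) = 5/3081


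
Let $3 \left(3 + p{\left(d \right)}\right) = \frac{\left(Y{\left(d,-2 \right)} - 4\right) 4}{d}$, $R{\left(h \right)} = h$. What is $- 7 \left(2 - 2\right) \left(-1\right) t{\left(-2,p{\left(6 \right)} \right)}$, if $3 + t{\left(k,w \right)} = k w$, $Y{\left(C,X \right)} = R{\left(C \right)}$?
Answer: $0$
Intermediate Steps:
$Y{\left(C,X \right)} = C$
$p{\left(d \right)} = -3 + \frac{-16 + 4 d}{3 d}$ ($p{\left(d \right)} = -3 + \frac{\left(d - 4\right) 4 \frac{1}{d}}{3} = -3 + \frac{\left(-4 + d\right) 4 \frac{1}{d}}{3} = -3 + \frac{\left(-16 + 4 d\right) \frac{1}{d}}{3} = -3 + \frac{\frac{1}{d} \left(-16 + 4 d\right)}{3} = -3 + \frac{-16 + 4 d}{3 d}$)
$t{\left(k,w \right)} = -3 + k w$
$- 7 \left(2 - 2\right) \left(-1\right) t{\left(-2,p{\left(6 \right)} \right)} = - 7 \left(2 - 2\right) \left(-1\right) \left(-3 - 2 \frac{-16 - 30}{3 \cdot 6}\right) = - 7 \cdot 0 \left(-1\right) \left(-3 - 2 \cdot \frac{1}{3} \cdot \frac{1}{6} \left(-16 - 30\right)\right) = \left(-7\right) 0 \left(-3 - 2 \cdot \frac{1}{3} \cdot \frac{1}{6} \left(-46\right)\right) = 0 \left(-3 - - \frac{46}{9}\right) = 0 \left(-3 + \frac{46}{9}\right) = 0 \cdot \frac{19}{9} = 0$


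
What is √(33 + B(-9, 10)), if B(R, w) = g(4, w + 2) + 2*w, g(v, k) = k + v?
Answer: √69 ≈ 8.3066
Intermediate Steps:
B(R, w) = 6 + 3*w (B(R, w) = ((w + 2) + 4) + 2*w = ((2 + w) + 4) + 2*w = (6 + w) + 2*w = 6 + 3*w)
√(33 + B(-9, 10)) = √(33 + (6 + 3*10)) = √(33 + (6 + 30)) = √(33 + 36) = √69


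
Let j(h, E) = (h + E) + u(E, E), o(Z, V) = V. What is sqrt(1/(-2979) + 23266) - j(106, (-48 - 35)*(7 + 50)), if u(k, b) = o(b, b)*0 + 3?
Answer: 4622 + sqrt(22941415703)/993 ≈ 4774.5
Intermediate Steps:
u(k, b) = 3 (u(k, b) = b*0 + 3 = 0 + 3 = 3)
j(h, E) = 3 + E + h (j(h, E) = (h + E) + 3 = (E + h) + 3 = 3 + E + h)
sqrt(1/(-2979) + 23266) - j(106, (-48 - 35)*(7 + 50)) = sqrt(1/(-2979) + 23266) - (3 + (-48 - 35)*(7 + 50) + 106) = sqrt(-1/2979 + 23266) - (3 - 83*57 + 106) = sqrt(69309413/2979) - (3 - 4731 + 106) = sqrt(22941415703)/993 - 1*(-4622) = sqrt(22941415703)/993 + 4622 = 4622 + sqrt(22941415703)/993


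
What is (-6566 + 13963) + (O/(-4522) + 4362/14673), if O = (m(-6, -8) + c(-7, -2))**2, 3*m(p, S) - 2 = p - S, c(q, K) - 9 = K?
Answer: 1472457949463/199053918 ≈ 7397.3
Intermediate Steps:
c(q, K) = 9 + K
m(p, S) = 2/3 - S/3 + p/3 (m(p, S) = 2/3 + (p - S)/3 = 2/3 + (-S/3 + p/3) = 2/3 - S/3 + p/3)
O = 625/9 (O = ((2/3 - 1/3*(-8) + (1/3)*(-6)) + (9 - 2))**2 = ((2/3 + 8/3 - 2) + 7)**2 = (4/3 + 7)**2 = (25/3)**2 = 625/9 ≈ 69.444)
(-6566 + 13963) + (O/(-4522) + 4362/14673) = (-6566 + 13963) + ((625/9)/(-4522) + 4362/14673) = 7397 + ((625/9)*(-1/4522) + 4362*(1/14673)) = 7397 + (-625/40698 + 1454/4891) = 7397 + 56118017/199053918 = 1472457949463/199053918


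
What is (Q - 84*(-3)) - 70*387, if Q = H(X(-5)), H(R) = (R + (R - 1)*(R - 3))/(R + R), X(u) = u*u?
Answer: -1341347/50 ≈ -26827.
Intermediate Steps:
X(u) = u²
H(R) = (R + (-1 + R)*(-3 + R))/(2*R) (H(R) = (R + (-1 + R)*(-3 + R))/((2*R)) = (R + (-1 + R)*(-3 + R))*(1/(2*R)) = (R + (-1 + R)*(-3 + R))/(2*R))
Q = 553/50 (Q = (3 + (-5)²*(-3 + (-5)²))/(2*((-5)²)) = (½)*(3 + 25*(-3 + 25))/25 = (½)*(1/25)*(3 + 25*22) = (½)*(1/25)*(3 + 550) = (½)*(1/25)*553 = 553/50 ≈ 11.060)
(Q - 84*(-3)) - 70*387 = (553/50 - 84*(-3)) - 70*387 = (553/50 + 252) - 27090 = 13153/50 - 27090 = -1341347/50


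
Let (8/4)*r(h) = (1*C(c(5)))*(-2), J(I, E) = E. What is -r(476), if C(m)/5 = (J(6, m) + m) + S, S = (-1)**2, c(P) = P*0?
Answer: 5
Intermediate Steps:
c(P) = 0
S = 1
C(m) = 5 + 10*m (C(m) = 5*((m + m) + 1) = 5*(2*m + 1) = 5*(1 + 2*m) = 5 + 10*m)
r(h) = -5 (r(h) = ((1*(5 + 10*0))*(-2))/2 = ((1*(5 + 0))*(-2))/2 = ((1*5)*(-2))/2 = (5*(-2))/2 = (1/2)*(-10) = -5)
-r(476) = -1*(-5) = 5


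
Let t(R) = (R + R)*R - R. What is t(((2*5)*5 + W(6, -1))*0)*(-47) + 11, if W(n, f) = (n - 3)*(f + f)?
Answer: 11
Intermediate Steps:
W(n, f) = 2*f*(-3 + n) (W(n, f) = (-3 + n)*(2*f) = 2*f*(-3 + n))
t(R) = -R + 2*R² (t(R) = (2*R)*R - R = 2*R² - R = -R + 2*R²)
t(((2*5)*5 + W(6, -1))*0)*(-47) + 11 = ((((2*5)*5 + 2*(-1)*(-3 + 6))*0)*(-1 + 2*(((2*5)*5 + 2*(-1)*(-3 + 6))*0)))*(-47) + 11 = (((10*5 + 2*(-1)*3)*0)*(-1 + 2*((10*5 + 2*(-1)*3)*0)))*(-47) + 11 = (((50 - 6)*0)*(-1 + 2*((50 - 6)*0)))*(-47) + 11 = ((44*0)*(-1 + 2*(44*0)))*(-47) + 11 = (0*(-1 + 2*0))*(-47) + 11 = (0*(-1 + 0))*(-47) + 11 = (0*(-1))*(-47) + 11 = 0*(-47) + 11 = 0 + 11 = 11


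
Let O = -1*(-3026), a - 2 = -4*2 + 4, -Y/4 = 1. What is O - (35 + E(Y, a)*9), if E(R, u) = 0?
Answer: 2991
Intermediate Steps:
Y = -4 (Y = -4*1 = -4)
a = -2 (a = 2 + (-4*2 + 4) = 2 + (-8 + 4) = 2 - 4 = -2)
O = 3026
O - (35 + E(Y, a)*9) = 3026 - (35 + 0*9) = 3026 - (35 + 0) = 3026 - 1*35 = 3026 - 35 = 2991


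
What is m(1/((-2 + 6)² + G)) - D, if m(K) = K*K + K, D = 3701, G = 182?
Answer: -145093805/39204 ≈ -3701.0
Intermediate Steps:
m(K) = K + K² (m(K) = K² + K = K + K²)
m(1/((-2 + 6)² + G)) - D = (1 + 1/((-2 + 6)² + 182))/((-2 + 6)² + 182) - 1*3701 = (1 + 1/(4² + 182))/(4² + 182) - 3701 = (1 + 1/(16 + 182))/(16 + 182) - 3701 = (1 + 1/198)/198 - 3701 = (1/198)*(199/198) - 3701 = 199/39204 - 3701 = -145093805/39204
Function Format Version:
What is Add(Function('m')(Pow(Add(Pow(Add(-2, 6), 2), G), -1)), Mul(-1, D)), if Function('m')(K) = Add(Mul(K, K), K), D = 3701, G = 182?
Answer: Rational(-145093805, 39204) ≈ -3701.0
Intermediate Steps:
Function('m')(K) = Add(K, Pow(K, 2)) (Function('m')(K) = Add(Pow(K, 2), K) = Add(K, Pow(K, 2)))
Add(Function('m')(Pow(Add(Pow(Add(-2, 6), 2), G), -1)), Mul(-1, D)) = Add(Mul(Pow(Add(Pow(Add(-2, 6), 2), 182), -1), Add(1, Pow(Add(Pow(Add(-2, 6), 2), 182), -1))), Mul(-1, 3701)) = Add(Mul(Pow(Add(Pow(4, 2), 182), -1), Add(1, Pow(Add(Pow(4, 2), 182), -1))), -3701) = Add(Mul(Pow(Add(16, 182), -1), Add(1, Pow(Add(16, 182), -1))), -3701) = Add(Mul(Pow(198, -1), Add(1, Pow(198, -1))), -3701) = Add(Mul(Rational(1, 198), Add(1, Rational(1, 198))), -3701) = Add(Mul(Rational(1, 198), Rational(199, 198)), -3701) = Add(Rational(199, 39204), -3701) = Rational(-145093805, 39204)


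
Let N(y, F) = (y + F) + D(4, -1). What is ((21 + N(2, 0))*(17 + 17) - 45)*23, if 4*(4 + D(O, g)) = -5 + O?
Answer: 27255/2 ≈ 13628.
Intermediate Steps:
D(O, g) = -21/4 + O/4 (D(O, g) = -4 + (-5 + O)/4 = -4 + (-5/4 + O/4) = -21/4 + O/4)
N(y, F) = -17/4 + F + y (N(y, F) = (y + F) + (-21/4 + (1/4)*4) = (F + y) + (-21/4 + 1) = (F + y) - 17/4 = -17/4 + F + y)
((21 + N(2, 0))*(17 + 17) - 45)*23 = ((21 + (-17/4 + 0 + 2))*(17 + 17) - 45)*23 = ((21 - 9/4)*34 - 45)*23 = ((75/4)*34 - 45)*23 = (1275/2 - 45)*23 = (1185/2)*23 = 27255/2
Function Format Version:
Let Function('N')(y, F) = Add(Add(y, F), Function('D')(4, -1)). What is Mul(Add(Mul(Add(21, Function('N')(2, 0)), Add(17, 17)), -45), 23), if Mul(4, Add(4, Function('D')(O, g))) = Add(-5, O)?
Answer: Rational(27255, 2) ≈ 13628.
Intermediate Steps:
Function('D')(O, g) = Add(Rational(-21, 4), Mul(Rational(1, 4), O)) (Function('D')(O, g) = Add(-4, Mul(Rational(1, 4), Add(-5, O))) = Add(-4, Add(Rational(-5, 4), Mul(Rational(1, 4), O))) = Add(Rational(-21, 4), Mul(Rational(1, 4), O)))
Function('N')(y, F) = Add(Rational(-17, 4), F, y) (Function('N')(y, F) = Add(Add(y, F), Add(Rational(-21, 4), Mul(Rational(1, 4), 4))) = Add(Add(F, y), Add(Rational(-21, 4), 1)) = Add(Add(F, y), Rational(-17, 4)) = Add(Rational(-17, 4), F, y))
Mul(Add(Mul(Add(21, Function('N')(2, 0)), Add(17, 17)), -45), 23) = Mul(Add(Mul(Add(21, Add(Rational(-17, 4), 0, 2)), Add(17, 17)), -45), 23) = Mul(Add(Mul(Add(21, Rational(-9, 4)), 34), -45), 23) = Mul(Add(Mul(Rational(75, 4), 34), -45), 23) = Mul(Add(Rational(1275, 2), -45), 23) = Mul(Rational(1185, 2), 23) = Rational(27255, 2)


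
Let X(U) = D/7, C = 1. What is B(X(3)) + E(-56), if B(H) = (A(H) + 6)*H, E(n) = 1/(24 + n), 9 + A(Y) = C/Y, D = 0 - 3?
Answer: 505/224 ≈ 2.2545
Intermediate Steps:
D = -3
A(Y) = -9 + 1/Y
X(U) = -3/7
B(H) = H*(-3 + 1/H) (B(H) = ((-9 + 1/H) + 6)*H = (-3 + 1/H)*H = H*(-3 + 1/H))
B(X(3)) + E(-56) = (1 - 3*(-3/7)) + 1/(24 - 56) = (1 + 9/7) + 1/(-32) = 16/7 - 1/32 = 505/224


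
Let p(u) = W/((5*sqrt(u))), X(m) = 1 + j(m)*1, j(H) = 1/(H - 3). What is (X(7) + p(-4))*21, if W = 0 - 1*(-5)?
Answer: 105/4 - 21*I/2 ≈ 26.25 - 10.5*I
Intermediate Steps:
j(H) = 1/(-3 + H)
X(m) = 1 + 1/(-3 + m)
W = 5 (W = 0 + 5 = 5)
p(u) = 1/sqrt(u) (p(u) = 5/((5*sqrt(u))) = 5*(1/(5*sqrt(u))) = 1/sqrt(u))
(X(7) + p(-4))*21 = ((-2 + 7)/(-3 + 7) + 1/sqrt(-4))*21 = (5/4 - I/2)*21 = 105/4 - 21*I/2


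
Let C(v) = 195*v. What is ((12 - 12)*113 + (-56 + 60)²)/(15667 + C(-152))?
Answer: -16/13973 ≈ -0.0011451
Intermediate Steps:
((12 - 12)*113 + (-56 + 60)²)/(15667 + C(-152)) = ((12 - 12)*113 + (-56 + 60)²)/(15667 + 195*(-152)) = (0*113 + 4²)/(15667 - 29640) = (0 + 16)/(-13973) = 16*(-1/13973) = -16/13973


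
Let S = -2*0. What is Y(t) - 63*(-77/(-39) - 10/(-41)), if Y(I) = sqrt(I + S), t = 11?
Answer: -74487/533 + sqrt(11) ≈ -136.43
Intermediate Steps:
S = 0
Y(I) = sqrt(I) (Y(I) = sqrt(I + 0) = sqrt(I))
Y(t) - 63*(-77/(-39) - 10/(-41)) = sqrt(11) - 63*(-77/(-39) - 10/(-41)) = sqrt(11) - 63*(-77*(-1/39) - 10*(-1/41)) = sqrt(11) - 63*(77/39 + 10/41) = sqrt(11) - 63*3547/1599 = sqrt(11) - 74487/533 = -74487/533 + sqrt(11)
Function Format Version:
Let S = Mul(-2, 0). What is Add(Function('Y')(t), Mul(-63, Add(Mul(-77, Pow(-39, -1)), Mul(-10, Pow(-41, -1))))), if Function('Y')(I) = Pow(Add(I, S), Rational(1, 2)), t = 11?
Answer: Add(Rational(-74487, 533), Pow(11, Rational(1, 2))) ≈ -136.43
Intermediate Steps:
S = 0
Function('Y')(I) = Pow(I, Rational(1, 2)) (Function('Y')(I) = Pow(Add(I, 0), Rational(1, 2)) = Pow(I, Rational(1, 2)))
Add(Function('Y')(t), Mul(-63, Add(Mul(-77, Pow(-39, -1)), Mul(-10, Pow(-41, -1))))) = Add(Pow(11, Rational(1, 2)), Mul(-63, Add(Mul(-77, Pow(-39, -1)), Mul(-10, Pow(-41, -1))))) = Add(Pow(11, Rational(1, 2)), Mul(-63, Add(Mul(-77, Rational(-1, 39)), Mul(-10, Rational(-1, 41))))) = Add(Pow(11, Rational(1, 2)), Mul(-63, Add(Rational(77, 39), Rational(10, 41)))) = Add(Pow(11, Rational(1, 2)), Mul(-63, Rational(3547, 1599))) = Add(Pow(11, Rational(1, 2)), Rational(-74487, 533)) = Add(Rational(-74487, 533), Pow(11, Rational(1, 2)))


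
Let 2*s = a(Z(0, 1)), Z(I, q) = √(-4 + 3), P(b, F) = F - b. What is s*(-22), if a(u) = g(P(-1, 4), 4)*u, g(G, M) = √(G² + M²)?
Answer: -11*I*√41 ≈ -70.434*I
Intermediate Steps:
Z(I, q) = I (Z(I, q) = √(-1) = I)
a(u) = u*√41 (a(u) = √((4 - 1*(-1))² + 4²)*u = √((4 + 1)² + 16)*u = √(5² + 16)*u = √(25 + 16)*u = √41*u = u*√41)
s = I*√41/2 (s = (I*√41)/2 = I*√41/2 ≈ 3.2016*I)
s*(-22) = (I*√41/2)*(-22) = -11*I*√41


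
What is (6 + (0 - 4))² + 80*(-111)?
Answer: -8876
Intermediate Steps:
(6 + (0 - 4))² + 80*(-111) = (6 - 4)² - 8880 = 2² - 8880 = 4 - 8880 = -8876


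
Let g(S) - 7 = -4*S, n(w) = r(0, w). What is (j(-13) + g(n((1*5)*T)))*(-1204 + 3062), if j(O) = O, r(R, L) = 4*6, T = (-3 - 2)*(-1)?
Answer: -189516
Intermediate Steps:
T = 5 (T = -5*(-1) = 5)
r(R, L) = 24
n(w) = 24
g(S) = 7 - 4*S
(j(-13) + g(n((1*5)*T)))*(-1204 + 3062) = (-13 + (7 - 4*24))*(-1204 + 3062) = (-13 + (7 - 96))*1858 = (-13 - 89)*1858 = -102*1858 = -189516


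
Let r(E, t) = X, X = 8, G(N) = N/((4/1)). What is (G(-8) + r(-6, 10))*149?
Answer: 894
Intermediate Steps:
G(N) = N/4 (G(N) = N/((4*1)) = N/4)
r(E, t) = 8
(G(-8) + r(-6, 10))*149 = ((1/4)*(-8) + 8)*149 = (-2 + 8)*149 = 6*149 = 894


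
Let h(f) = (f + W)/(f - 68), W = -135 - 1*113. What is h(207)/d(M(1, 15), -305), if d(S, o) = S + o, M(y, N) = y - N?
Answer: 41/44341 ≈ 0.00092465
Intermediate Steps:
W = -248 (W = -135 - 113 = -248)
h(f) = (-248 + f)/(-68 + f) (h(f) = (f - 248)/(f - 68) = (-248 + f)/(-68 + f))
h(207)/d(M(1, 15), -305) = ((-248 + 207)/(-68 + 207))/((1 - 1*15) - 305) = (-41/139)/((1 - 15) - 305) = ((1/139)*(-41))/(-14 - 305) = -41/139/(-319) = -41/139*(-1/319) = 41/44341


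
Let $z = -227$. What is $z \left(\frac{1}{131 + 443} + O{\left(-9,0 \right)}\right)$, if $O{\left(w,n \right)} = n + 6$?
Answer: $- \frac{782015}{574} \approx -1362.4$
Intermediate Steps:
$O{\left(w,n \right)} = 6 + n$
$z \left(\frac{1}{131 + 443} + O{\left(-9,0 \right)}\right) = - 227 \left(\frac{1}{131 + 443} + \left(6 + 0\right)\right) = - 227 \left(\frac{1}{574} + 6\right) = \left(-227\right) \frac{3445}{574} = - \frac{782015}{574}$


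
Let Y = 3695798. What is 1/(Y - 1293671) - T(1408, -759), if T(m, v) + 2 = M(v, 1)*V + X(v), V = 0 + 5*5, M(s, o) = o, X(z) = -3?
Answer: -48042539/2402127 ≈ -20.000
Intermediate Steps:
V = 25 (V = 0 + 25 = 25)
T(m, v) = 20 (T(m, v) = -2 + (1*25 - 3) = -2 + (25 - 3) = -2 + 22 = 20)
1/(Y - 1293671) - T(1408, -759) = 1/(3695798 - 1293671) - 1*20 = 1/2402127 - 20 = -48042539/2402127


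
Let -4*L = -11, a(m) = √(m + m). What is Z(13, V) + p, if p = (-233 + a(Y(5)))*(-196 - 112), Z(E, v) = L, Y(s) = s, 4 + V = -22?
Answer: 287067/4 - 308*√10 ≈ 70793.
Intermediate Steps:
V = -26 (V = -4 - 22 = -26)
a(m) = √2*√m (a(m) = √(2*m) = √2*√m)
L = 11/4 (L = -¼*(-11) = 11/4 ≈ 2.7500)
Z(E, v) = 11/4
p = 71764 - 308*√10 (p = (-233 + √2*√5)*(-196 - 112) = (-233 + √10)*(-308) = 71764 - 308*√10 ≈ 70790.)
Z(13, V) + p = 11/4 + (71764 - 308*√10) = 287067/4 - 308*√10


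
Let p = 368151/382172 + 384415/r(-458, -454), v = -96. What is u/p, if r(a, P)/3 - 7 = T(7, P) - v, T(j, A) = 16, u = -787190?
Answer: -15342940810680/21006297041 ≈ -730.40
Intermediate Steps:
r(a, P) = 357 (r(a, P) = 21 + 3*(16 - 1*(-96)) = 21 + 3*(16 + 96) = 21 + 3*112 = 21 + 336 = 357)
p = 21006297041/19490772 (p = 368151/382172 + 384415/357 = 368151*(1/382172) + 384415*(1/357) = 52593/54596 + 384415/357 = 21006297041/19490772 ≈ 1077.8)
u/p = -787190/21006297041/19490772 = -787190*19490772/21006297041 = -15342940810680/21006297041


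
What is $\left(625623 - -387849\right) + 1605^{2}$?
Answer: $3589497$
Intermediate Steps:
$\left(625623 - -387849\right) + 1605^{2} = \left(625623 + 387849\right) + 2576025 = 1013472 + 2576025 = 3589497$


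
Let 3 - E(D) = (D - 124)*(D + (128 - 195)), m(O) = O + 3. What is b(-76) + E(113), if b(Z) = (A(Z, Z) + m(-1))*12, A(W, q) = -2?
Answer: 509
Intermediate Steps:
m(O) = 3 + O
E(D) = 3 - (-124 + D)*(-67 + D) (E(D) = 3 - (D - 124)*(D + (128 - 195)) = 3 - (-124 + D)*(D - 67) = 3 - (-124 + D)*(-67 + D))
b(Z) = 0 (b(Z) = (-2 + (3 - 1))*12 = (-2 + 2)*12 = 0*12 = 0)
b(-76) + E(113) = 0 + (-8305 - 1*113² + 191*113) = 0 + (-8305 - 1*12769 + 21583) = 0 + (-8305 - 12769 + 21583) = 0 + 509 = 509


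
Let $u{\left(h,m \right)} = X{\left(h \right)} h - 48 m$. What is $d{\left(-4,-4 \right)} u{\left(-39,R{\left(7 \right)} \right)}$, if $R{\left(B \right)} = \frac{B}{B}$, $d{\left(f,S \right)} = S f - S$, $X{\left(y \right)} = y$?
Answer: $29460$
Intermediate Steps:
$d{\left(f,S \right)} = - S + S f$
$R{\left(B \right)} = 1$
$u{\left(h,m \right)} = h^{2} - 48 m$ ($u{\left(h,m \right)} = h h - 48 m = h^{2} - 48 m$)
$d{\left(-4,-4 \right)} u{\left(-39,R{\left(7 \right)} \right)} = - 4 \left(-1 - 4\right) \left(\left(-39\right)^{2} - 48\right) = \left(-4\right) \left(-5\right) \left(1521 - 48\right) = 20 \cdot 1473 = 29460$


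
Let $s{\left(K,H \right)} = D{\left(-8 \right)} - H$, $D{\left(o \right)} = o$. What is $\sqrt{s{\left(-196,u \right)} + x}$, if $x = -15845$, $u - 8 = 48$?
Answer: $i \sqrt{15909} \approx 126.13 i$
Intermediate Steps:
$u = 56$ ($u = 8 + 48 = 56$)
$s{\left(K,H \right)} = -8 - H$
$\sqrt{s{\left(-196,u \right)} + x} = \sqrt{\left(-8 - 56\right) - 15845} = \sqrt{-64 - 15845} = \sqrt{-15909} = i \sqrt{15909}$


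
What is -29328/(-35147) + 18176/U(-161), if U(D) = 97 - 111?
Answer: -45601520/35147 ≈ -1297.5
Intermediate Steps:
U(D) = -14
-29328/(-35147) + 18176/U(-161) = -29328/(-35147) + 18176/(-14) = -29328*(-1/35147) + 18176*(-1/14) = 29328/35147 - 9088/7 = -45601520/35147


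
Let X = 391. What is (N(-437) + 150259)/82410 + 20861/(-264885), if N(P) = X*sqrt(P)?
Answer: 2538813347/1455278190 + 391*I*sqrt(437)/82410 ≈ 1.7446 + 0.099183*I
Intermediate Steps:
N(P) = 391*sqrt(P)
(N(-437) + 150259)/82410 + 20861/(-264885) = (391*sqrt(-437) + 150259)/82410 + 20861/(-264885) = (391*(I*sqrt(437)) + 150259)*(1/82410) + 20861*(-1/264885) = (391*I*sqrt(437) + 150259)*(1/82410) - 20861/264885 = (150259 + 391*I*sqrt(437))*(1/82410) - 20861/264885 = (150259/82410 + 391*I*sqrt(437)/82410) - 20861/264885 = 2538813347/1455278190 + 391*I*sqrt(437)/82410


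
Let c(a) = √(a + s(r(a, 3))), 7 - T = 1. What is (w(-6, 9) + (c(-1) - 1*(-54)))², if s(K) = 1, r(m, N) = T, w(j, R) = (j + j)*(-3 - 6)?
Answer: 26244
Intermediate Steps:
w(j, R) = -18*j (w(j, R) = (2*j)*(-9) = -18*j)
T = 6 (T = 7 - 1*1 = 7 - 1 = 6)
r(m, N) = 6
c(a) = √(1 + a) (c(a) = √(a + 1) = √(1 + a))
(w(-6, 9) + (c(-1) - 1*(-54)))² = (-18*(-6) + (√(1 - 1) - 1*(-54)))² = (108 + (√0 + 54))² = (108 + (0 + 54))² = (108 + 54)² = 162² = 26244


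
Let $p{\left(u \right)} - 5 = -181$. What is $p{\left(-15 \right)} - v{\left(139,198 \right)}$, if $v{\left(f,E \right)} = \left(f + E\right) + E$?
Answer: $-711$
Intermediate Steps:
$p{\left(u \right)} = -176$ ($p{\left(u \right)} = 5 - 181 = -176$)
$v{\left(f,E \right)} = f + 2 E$ ($v{\left(f,E \right)} = \left(E + f\right) + E = f + 2 E$)
$p{\left(-15 \right)} - v{\left(139,198 \right)} = -176 - \left(139 + 2 \cdot 198\right) = -176 - \left(139 + 396\right) = -176 - 535 = -711$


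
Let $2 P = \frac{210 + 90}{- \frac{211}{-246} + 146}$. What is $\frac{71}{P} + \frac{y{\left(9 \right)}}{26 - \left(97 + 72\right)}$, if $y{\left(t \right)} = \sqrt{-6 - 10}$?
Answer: $\frac{2565017}{36900} - \frac{4 i}{143} \approx 69.513 - 0.027972 i$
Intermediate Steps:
$P = \frac{36900}{36127}$ ($P = \frac{\left(210 + 90\right) \frac{1}{- \frac{211}{-246} + 146}}{2} = \frac{300 \frac{1}{\left(-211\right) \left(- \frac{1}{246}\right) + 146}}{2} = \frac{300 \frac{1}{\frac{211}{246} + 146}}{2} = \frac{300 \frac{1}{\frac{36127}{246}}}{2} = \frac{300 \cdot \frac{246}{36127}}{2} = \frac{1}{2} \cdot \frac{73800}{36127} = \frac{36900}{36127} \approx 1.0214$)
$y{\left(t \right)} = 4 i$ ($y{\left(t \right)} = \sqrt{-16} = 4 i$)
$\frac{71}{P} + \frac{y{\left(9 \right)}}{26 - \left(97 + 72\right)} = \frac{71}{\frac{36900}{36127}} + \frac{4 i}{26 - \left(97 + 72\right)} = 71 \cdot \frac{36127}{36900} + \frac{4 i}{26 - 169} = \frac{2565017}{36900} + \frac{4 i}{26 - 169} = \frac{2565017}{36900} + \frac{4 i}{-143} = \frac{2565017}{36900} + 4 i \left(- \frac{1}{143}\right) = \frac{2565017}{36900} - \frac{4 i}{143}$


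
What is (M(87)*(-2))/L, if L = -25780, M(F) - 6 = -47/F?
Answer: 95/224286 ≈ 0.00042357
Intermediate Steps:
M(F) = 6 - 47/F
(M(87)*(-2))/L = ((6 - 47/87)*(-2))/(-25780) = ((6 - 47*1/87)*(-2))*(-1/25780) = ((6 - 47/87)*(-2))*(-1/25780) = ((475/87)*(-2))*(-1/25780) = -950/87*(-1/25780) = 95/224286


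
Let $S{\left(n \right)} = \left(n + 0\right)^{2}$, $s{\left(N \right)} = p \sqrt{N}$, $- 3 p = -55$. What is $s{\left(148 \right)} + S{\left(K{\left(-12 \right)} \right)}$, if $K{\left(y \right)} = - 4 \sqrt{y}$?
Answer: $-192 + \frac{110 \sqrt{37}}{3} \approx 31.035$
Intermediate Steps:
$p = \frac{55}{3}$ ($p = \left(- \frac{1}{3}\right) \left(-55\right) = \frac{55}{3} \approx 18.333$)
$s{\left(N \right)} = \frac{55 \sqrt{N}}{3}$
$S{\left(n \right)} = n^{2}$
$s{\left(148 \right)} + S{\left(K{\left(-12 \right)} \right)} = \frac{55 \sqrt{148}}{3} + \left(- 4 \sqrt{-12}\right)^{2} = \frac{55 \cdot 2 \sqrt{37}}{3} + \left(- 4 \cdot 2 i \sqrt{3}\right)^{2} = \frac{110 \sqrt{37}}{3} + \left(- 8 i \sqrt{3}\right)^{2} = \frac{110 \sqrt{37}}{3} - 192 = -192 + \frac{110 \sqrt{37}}{3}$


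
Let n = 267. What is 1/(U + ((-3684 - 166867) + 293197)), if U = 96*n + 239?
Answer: 1/148517 ≈ 6.7332e-6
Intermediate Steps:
U = 25871 (U = 96*267 + 239 = 25632 + 239 = 25871)
1/(U + ((-3684 - 166867) + 293197)) = 1/(25871 + ((-3684 - 166867) + 293197)) = 1/(25871 + (-170551 + 293197)) = 1/(25871 + 122646) = 1/148517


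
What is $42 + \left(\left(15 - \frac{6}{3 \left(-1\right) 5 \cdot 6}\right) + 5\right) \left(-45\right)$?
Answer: $-861$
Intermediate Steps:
$42 + \left(\left(15 - \frac{6}{3 \left(-1\right) 5 \cdot 6}\right) + 5\right) \left(-45\right) = 42 + \left(\left(15 - \frac{6}{\left(-3\right) 30}\right) + 5\right) \left(-45\right) = 42 + \left(\left(15 - \frac{6}{-90}\right) + 5\right) \left(-45\right) = 42 + \left(\left(15 - - \frac{1}{15}\right) + 5\right) \left(-45\right) = 42 + \left(\left(15 + \frac{1}{15}\right) + 5\right) \left(-45\right) = 42 + \left(\frac{226}{15} + 5\right) \left(-45\right) = 42 + \frac{301}{15} \left(-45\right) = 42 - 903 = -861$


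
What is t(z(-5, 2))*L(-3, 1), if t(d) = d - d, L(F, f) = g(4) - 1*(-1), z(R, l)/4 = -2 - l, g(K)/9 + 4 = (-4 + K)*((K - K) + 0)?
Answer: 0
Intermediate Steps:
g(K) = -36 (g(K) = -36 + 9*((-4 + K)*((K - K) + 0)) = -36 + 9*((-4 + K)*(0 + 0)) = -36 + 9*((-4 + K)*0) = -36 + 9*0 = -36 + 0 = -36)
z(R, l) = -8 - 4*l (z(R, l) = 4*(-2 - l) = -8 - 4*l)
L(F, f) = -35 (L(F, f) = -36 - 1*(-1) = -36 + 1 = -35)
t(d) = 0
t(z(-5, 2))*L(-3, 1) = 0*(-35) = 0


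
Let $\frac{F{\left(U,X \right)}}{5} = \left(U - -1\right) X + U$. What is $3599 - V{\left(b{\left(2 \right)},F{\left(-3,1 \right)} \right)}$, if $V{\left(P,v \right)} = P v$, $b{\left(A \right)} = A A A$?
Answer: $3799$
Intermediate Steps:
$F{\left(U,X \right)} = 5 U + 5 X \left(1 + U\right)$ ($F{\left(U,X \right)} = 5 \left(\left(U - -1\right) X + U\right) = 5 \left(\left(U + 1\right) X + U\right) = 5 \left(\left(1 + U\right) X + U\right) = 5 \left(X \left(1 + U\right) + U\right) = 5 \left(U + X \left(1 + U\right)\right) = 5 U + 5 X \left(1 + U\right)$)
$b{\left(A \right)} = A^{3}$ ($b{\left(A \right)} = A^{2} A = A^{3}$)
$3599 - V{\left(b{\left(2 \right)},F{\left(-3,1 \right)} \right)} = 3599 - 2^{3} \left(5 \left(-3\right) + 5 \cdot 1 + 5 \left(-3\right) 1\right) = 3599 - 8 \left(-15 + 5 - 15\right) = 3599 - 8 \left(-25\right) = 3599 - -200 = 3599 + 200 = 3799$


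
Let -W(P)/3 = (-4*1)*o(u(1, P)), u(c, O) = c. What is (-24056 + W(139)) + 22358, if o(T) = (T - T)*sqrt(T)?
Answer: -1698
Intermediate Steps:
o(T) = 0 (o(T) = 0*sqrt(T) = 0)
W(P) = 0 (W(P) = -3*(-4*1)*0 = -(-12)*0 = -3*0 = 0)
(-24056 + W(139)) + 22358 = (-24056 + 0) + 22358 = -24056 + 22358 = -1698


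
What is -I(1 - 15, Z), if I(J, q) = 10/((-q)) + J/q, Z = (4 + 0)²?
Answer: 3/2 ≈ 1.5000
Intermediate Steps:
Z = 16 (Z = 4² = 16)
I(J, q) = -10/q + J/q (I(J, q) = 10*(-1/q) + J/q = -10/q + J/q)
-I(1 - 15, Z) = -(-10 + (1 - 15))/16 = -(-10 - 14)/16 = -(-24)/16 = -1*(-3/2) = 3/2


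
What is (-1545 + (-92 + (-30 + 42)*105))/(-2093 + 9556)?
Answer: -377/7463 ≈ -0.050516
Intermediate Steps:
(-1545 + (-92 + (-30 + 42)*105))/(-2093 + 9556) = (-1545 + (-92 + 12*105))/7463 = (-1545 + (-92 + 1260))*(1/7463) = (-1545 + 1168)*(1/7463) = -377*1/7463 = -377/7463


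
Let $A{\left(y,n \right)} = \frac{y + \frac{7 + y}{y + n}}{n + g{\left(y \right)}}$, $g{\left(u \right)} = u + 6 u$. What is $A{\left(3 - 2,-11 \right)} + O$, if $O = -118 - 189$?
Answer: $- \frac{6141}{20} \approx -307.05$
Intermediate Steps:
$g{\left(u \right)} = 7 u$
$A{\left(y,n \right)} = \frac{y + \frac{7 + y}{n + y}}{n + 7 y}$ ($A{\left(y,n \right)} = \frac{y + \frac{7 + y}{y + n}}{n + 7 y} = \frac{y + \frac{7 + y}{n + y}}{n + 7 y}$)
$O = -307$ ($O = -118 - 189 = -307$)
$A{\left(3 - 2,-11 \right)} + O = \frac{7 + \left(3 - 2\right) + \left(3 - 2\right)^{2} - 11 \left(3 - 2\right)}{\left(-11\right)^{2} + 7 \left(3 - 2\right)^{2} + 8 \left(-11\right) \left(3 - 2\right)} - 307 = \frac{7 + 1 + 1^{2} - 11}{121 + 7 \cdot 1^{2} + 8 \left(-11\right) 1} - 307 = \frac{7 + 1 + 1 - 11}{121 + 7 \cdot 1 - 88} - 307 = \frac{1}{121 + 7 - 88} \left(-2\right) - 307 = \frac{1}{40} \left(-2\right) - 307 = - \frac{1}{20} - 307 = - \frac{6141}{20}$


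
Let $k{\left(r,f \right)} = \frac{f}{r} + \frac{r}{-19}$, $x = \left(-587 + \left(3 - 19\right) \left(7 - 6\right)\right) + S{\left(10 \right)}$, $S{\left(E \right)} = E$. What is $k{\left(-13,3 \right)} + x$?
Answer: $- \frac{146359}{247} \approx -592.55$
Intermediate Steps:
$x = -593$ ($x = \left(-587 + \left(3 - 19\right) \left(7 - 6\right)\right) + 10 = \left(-587 - 16 \left(7 - 6\right)\right) + 10 = \left(-587 - 16\right) + 10 = -603 + 10 = -593$)
$k{\left(r,f \right)} = - \frac{r}{19} + \frac{f}{r}$ ($k{\left(r,f \right)} = \frac{f}{r} + r \left(- \frac{1}{19}\right) = \frac{f}{r} - \frac{r}{19} = - \frac{r}{19} + \frac{f}{r}$)
$k{\left(-13,3 \right)} + x = \left(\left(- \frac{1}{19}\right) \left(-13\right) + \frac{3}{-13}\right) - 593 = \left(\frac{13}{19} + 3 \left(- \frac{1}{13}\right)\right) - 593 = \left(\frac{13}{19} - \frac{3}{13}\right) - 593 = \frac{112}{247} - 593 = - \frac{146359}{247}$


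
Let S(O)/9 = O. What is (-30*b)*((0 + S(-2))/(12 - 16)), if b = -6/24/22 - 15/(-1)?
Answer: -178065/88 ≈ -2023.5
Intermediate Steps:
S(O) = 9*O
b = 1319/88 (b = -6*1/24*(1/22) - 15*(-1) = -1/4*1/22 + 15 = -1/88 + 15 = 1319/88 ≈ 14.989)
(-30*b)*((0 + S(-2))/(12 - 16)) = (-30*1319/88)*((0 + 9*(-2))/(12 - 16)) = -19785*(0 - 18)/(44*(-4)) = -(-178065)*(-1)/(22*4) = -19785/44*9/2 = -178065/88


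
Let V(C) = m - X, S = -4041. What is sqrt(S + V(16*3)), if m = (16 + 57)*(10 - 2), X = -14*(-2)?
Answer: I*sqrt(3485) ≈ 59.034*I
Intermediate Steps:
X = 28
m = 584 (m = 73*8 = 584)
V(C) = 556 (V(C) = 584 - 1*28 = 584 - 28 = 556)
sqrt(S + V(16*3)) = sqrt(-4041 + 556) = sqrt(-3485) = I*sqrt(3485)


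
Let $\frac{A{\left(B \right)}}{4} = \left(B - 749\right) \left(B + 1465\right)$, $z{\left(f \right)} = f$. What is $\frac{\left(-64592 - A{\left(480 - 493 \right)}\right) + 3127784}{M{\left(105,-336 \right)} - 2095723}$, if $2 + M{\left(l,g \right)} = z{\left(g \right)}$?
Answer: $- \frac{11944}{3343} \approx -3.5728$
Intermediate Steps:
$M{\left(l,g \right)} = -2 + g$
$A{\left(B \right)} = 4 \left(-749 + B\right) \left(1465 + B\right)$ ($A{\left(B \right)} = 4 \left(B - 749\right) \left(B + 1465\right) = 4 \left(-749 + B\right) \left(1465 + B\right)$)
$\frac{\left(-64592 - A{\left(480 - 493 \right)}\right) + 3127784}{M{\left(105,-336 \right)} - 2095723} = \frac{\left(-64592 - \left(-4389140 + 4 \left(480 - 493\right)^{2} + 2864 \left(480 - 493\right)\right)\right) + 3127784}{\left(-2 - 336\right) - 2095723} = \frac{\left(-64592 - \left(-4389140 + 4 \left(-13\right)^{2} + 2864 \left(-13\right)\right)\right) + 3127784}{-338 - 2095723} = \frac{\left(-64592 - \left(-4389140 + 4 \cdot 169 - 37232\right)\right) + 3127784}{-2096061} = \left(\left(-64592 - \left(-4389140 + 676 - 37232\right)\right) + 3127784\right) \left(- \frac{1}{2096061}\right) = \left(\left(-64592 - -4425696\right) + 3127784\right) \left(- \frac{1}{2096061}\right) = \left(\left(-64592 + 4425696\right) + 3127784\right) \left(- \frac{1}{2096061}\right) = \left(4361104 + 3127784\right) \left(- \frac{1}{2096061}\right) = 7488888 \left(- \frac{1}{2096061}\right) = - \frac{11944}{3343}$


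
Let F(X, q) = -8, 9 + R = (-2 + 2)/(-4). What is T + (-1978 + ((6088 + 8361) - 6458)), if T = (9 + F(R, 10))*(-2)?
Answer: 6011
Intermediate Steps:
R = -9 (R = -9 + (-2 + 2)/(-4) = -9 + 0*(-1/4) = -9 + 0 = -9)
T = -2 (T = (9 - 8)*(-2) = 1*(-2) = -2)
T + (-1978 + ((6088 + 8361) - 6458)) = -2 + (-1978 + ((6088 + 8361) - 6458)) = -2 + (-1978 + (14449 - 6458)) = -2 + (-1978 + 7991) = -2 + 6013 = 6011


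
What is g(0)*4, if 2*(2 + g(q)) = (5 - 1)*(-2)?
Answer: -24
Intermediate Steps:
g(q) = -6 (g(q) = -2 + ((5 - 1)*(-2))/2 = -2 + (4*(-2))/2 = -2 + (1/2)*(-8) = -2 - 4 = -6)
g(0)*4 = -6*4 = -24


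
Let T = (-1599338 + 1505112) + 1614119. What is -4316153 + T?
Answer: -2796260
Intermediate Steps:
T = 1519893 (T = -94226 + 1614119 = 1519893)
-4316153 + T = -4316153 + 1519893 = -2796260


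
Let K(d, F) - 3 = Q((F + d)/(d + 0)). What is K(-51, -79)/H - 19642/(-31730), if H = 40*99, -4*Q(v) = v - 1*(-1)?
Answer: 1588126891/2563276320 ≈ 0.61957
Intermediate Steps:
Q(v) = -1/4 - v/4 (Q(v) = -(v - 1*(-1))/4 = -(v + 1)/4 = -(1 + v)/4 = -1/4 - v/4)
K(d, F) = 11/4 - (F + d)/(4*d) (K(d, F) = 3 + (-1/4 - (F + d)/(4*(d + 0))) = 3 + (-1/4 - (F + d)/(4*d)) = 11/4 - (F + d)/(4*d))
H = 3960
K(-51, -79)/H - 19642/(-31730) = ((1/4)*(-1*(-79) + 10*(-51))/(-51))/3960 - 19642/(-31730) = ((1/4)*(-1/51)*(79 - 510))*(1/3960) - 19642*(-1/31730) = ((1/4)*(-1/51)*(-431))*(1/3960) + 9821/15865 = (431/204)*(1/3960) + 9821/15865 = 431/807840 + 9821/15865 = 1588126891/2563276320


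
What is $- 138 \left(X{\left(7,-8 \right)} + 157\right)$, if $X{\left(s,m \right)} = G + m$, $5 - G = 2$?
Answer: $-20976$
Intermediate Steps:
$G = 3$ ($G = 5 - 2 = 3$)
$X{\left(s,m \right)} = 3 + m$
$- 138 \left(X{\left(7,-8 \right)} + 157\right) = - 138 \left(\left(3 - 8\right) + 157\right) = - 138 \left(-5 + 157\right) = \left(-138\right) 152 = -20976$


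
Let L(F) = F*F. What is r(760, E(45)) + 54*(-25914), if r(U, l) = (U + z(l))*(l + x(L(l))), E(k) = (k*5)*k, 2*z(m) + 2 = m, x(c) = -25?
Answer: 57397794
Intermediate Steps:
L(F) = F²
z(m) = -1 + m/2
E(k) = 5*k² (E(k) = (5*k)*k = 5*k²)
r(U, l) = (-25 + l)*(-1 + U + l/2) (r(U, l) = (U + (-1 + l/2))*(l - 25) = (-1 + U + l/2)*(-25 + l) = (-25 + l)*(-1 + U + l/2))
r(760, E(45)) + 54*(-25914) = (25 + (5*45²)²/2 - 25*760 - 135*45²/2 + 760*(5*45²)) + 54*(-25914) = (25 + (5*2025)²/2 - 19000 - 135*2025/2 + 760*(5*2025)) - 1399356 = (25 + (½)*10125² - 19000 - 27/2*10125 + 760*10125) - 1399356 = (25 + (½)*102515625 - 19000 - 273375/2 + 7695000) - 1399356 = (25 + 102515625/2 - 19000 - 273375/2 + 7695000) - 1399356 = 58797150 - 1399356 = 57397794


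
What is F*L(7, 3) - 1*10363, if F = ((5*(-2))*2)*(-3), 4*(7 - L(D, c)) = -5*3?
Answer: -9718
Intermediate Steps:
L(D, c) = 43/4 (L(D, c) = 7 - (-5)*3/4 = 7 - 1/4*(-15) = 7 + 15/4 = 43/4)
F = 60 (F = -10*2*(-3) = -20*(-3) = 60)
F*L(7, 3) - 1*10363 = 60*(43/4) - 1*10363 = 645 - 10363 = -9718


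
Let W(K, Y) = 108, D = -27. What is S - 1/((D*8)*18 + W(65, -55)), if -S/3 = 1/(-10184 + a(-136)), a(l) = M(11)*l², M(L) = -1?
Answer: 667/1806840 ≈ 0.00036915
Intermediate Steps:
a(l) = -l²
S = 1/9560 (S = -3/(-10184 - 1*(-136)²) = -3/(-10184 - 1*18496) = -3/(-10184 - 18496) = -3/(-28680) = -3*(-1/28680) = 1/9560 ≈ 0.00010460)
S - 1/((D*8)*18 + W(65, -55)) = 1/9560 - 1/(-27*8*18 + 108) = 1/9560 - 1/(-216*18 + 108) = 1/9560 - 1/(-3888 + 108) = 1/9560 - 1/(-3780) = 1/9560 - 1*(-1/3780) = 1/9560 + 1/3780 = 667/1806840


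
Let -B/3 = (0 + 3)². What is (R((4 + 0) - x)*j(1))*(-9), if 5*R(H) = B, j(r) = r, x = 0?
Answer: 243/5 ≈ 48.600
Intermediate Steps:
B = -27 (B = -3*(0 + 3)² = -3*3² = -3*9 = -27)
R(H) = -27/5 (R(H) = (⅕)*(-27) = -27/5)
(R((4 + 0) - x)*j(1))*(-9) = -27/5*1*(-9) = -27/5*(-9) = 243/5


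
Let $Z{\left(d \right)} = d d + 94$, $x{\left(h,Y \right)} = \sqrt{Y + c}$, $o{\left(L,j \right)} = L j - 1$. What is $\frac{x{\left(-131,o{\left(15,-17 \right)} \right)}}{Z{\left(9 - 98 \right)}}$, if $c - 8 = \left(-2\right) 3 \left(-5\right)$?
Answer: $\frac{i \sqrt{218}}{8015} \approx 0.0018421 i$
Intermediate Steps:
$o{\left(L,j \right)} = -1 + L j$
$c = 38$ ($c = 8 + \left(-2\right) 3 \left(-5\right) = 8 - -30 = 8 + 30 = 38$)
$x{\left(h,Y \right)} = \sqrt{38 + Y}$ ($x{\left(h,Y \right)} = \sqrt{Y + 38} = \sqrt{38 + Y}$)
$Z{\left(d \right)} = 94 + d^{2}$ ($Z{\left(d \right)} = d^{2} + 94 = 94 + d^{2}$)
$\frac{x{\left(-131,o{\left(15,-17 \right)} \right)}}{Z{\left(9 - 98 \right)}} = \frac{\sqrt{38 + \left(-1 + 15 \left(-17\right)\right)}}{94 + \left(9 - 98\right)^{2}} = \frac{\sqrt{38 - 256}}{94 + \left(-89\right)^{2}} = \frac{\sqrt{38 - 256}}{94 + 7921} = \frac{\sqrt{-218}}{8015} = i \sqrt{218} \cdot \frac{1}{8015} = \frac{i \sqrt{218}}{8015}$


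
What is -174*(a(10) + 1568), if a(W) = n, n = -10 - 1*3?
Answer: -270570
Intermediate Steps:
n = -13 (n = -10 - 3 = -13)
a(W) = -13
-174*(a(10) + 1568) = -174*(-13 + 1568) = -174*1555 = -270570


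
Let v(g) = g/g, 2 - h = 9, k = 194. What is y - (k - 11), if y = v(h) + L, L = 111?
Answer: -71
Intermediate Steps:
h = -7 (h = 2 - 1*9 = 2 - 9 = -7)
v(g) = 1
y = 112 (y = 1 + 111 = 112)
y - (k - 11) = 112 - (194 - 11) = 112 - 1*183 = 112 - 183 = -71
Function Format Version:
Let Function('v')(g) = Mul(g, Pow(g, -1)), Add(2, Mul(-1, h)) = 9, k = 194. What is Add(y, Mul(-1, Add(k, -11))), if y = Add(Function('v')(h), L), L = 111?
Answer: -71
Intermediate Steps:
h = -7 (h = Add(2, Mul(-1, 9)) = Add(2, -9) = -7)
Function('v')(g) = 1
y = 112 (y = Add(1, 111) = 112)
Add(y, Mul(-1, Add(k, -11))) = Add(112, Mul(-1, Add(194, -11))) = Add(112, Mul(-1, 183)) = Add(112, -183) = -71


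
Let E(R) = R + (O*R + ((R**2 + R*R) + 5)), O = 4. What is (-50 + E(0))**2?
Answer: 2025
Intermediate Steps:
E(R) = 5 + 2*R**2 + 5*R (E(R) = R + (4*R + ((R**2 + R*R) + 5)) = R + (4*R + ((R**2 + R**2) + 5)) = R + (4*R + (2*R**2 + 5)) = R + (4*R + (5 + 2*R**2)) = R + (5 + 2*R**2 + 4*R) = 5 + 2*R**2 + 5*R)
(-50 + E(0))**2 = (-50 + (5 + 2*0**2 + 5*0))**2 = (-50 + (5 + 2*0 + 0))**2 = (-50 + (5 + 0 + 0))**2 = (-50 + 5)**2 = (-45)**2 = 2025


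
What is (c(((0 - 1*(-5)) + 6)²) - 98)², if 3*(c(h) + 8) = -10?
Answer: 107584/9 ≈ 11954.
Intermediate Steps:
c(h) = -34/3 (c(h) = -8 + (⅓)*(-10) = -8 - 10/3 = -34/3)
(c(((0 - 1*(-5)) + 6)²) - 98)² = (-34/3 - 98)² = (-328/3)² = 107584/9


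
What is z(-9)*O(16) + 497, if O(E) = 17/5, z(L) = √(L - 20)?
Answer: 497 + 17*I*√29/5 ≈ 497.0 + 18.31*I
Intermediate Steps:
z(L) = √(-20 + L)
O(E) = 17/5 (O(E) = 17*(⅕) = 17/5)
z(-9)*O(16) + 497 = √(-20 - 9)*(17/5) + 497 = √(-29)*(17/5) + 497 = (I*√29)*(17/5) + 497 = 17*I*√29/5 + 497 = 497 + 17*I*√29/5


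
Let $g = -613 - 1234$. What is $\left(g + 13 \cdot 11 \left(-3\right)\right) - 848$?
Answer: $-3124$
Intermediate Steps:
$g = -1847$
$\left(g + 13 \cdot 11 \left(-3\right)\right) - 848 = \left(-1847 + 13 \cdot 11 \left(-3\right)\right) - 848 = \left(-1847 + 143 \left(-3\right)\right) - 848 = \left(-1847 - 429\right) - 848 = -2276 - 848 = -3124$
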